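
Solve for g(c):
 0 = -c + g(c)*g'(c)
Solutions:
 g(c) = -sqrt(C1 + c^2)
 g(c) = sqrt(C1 + c^2)


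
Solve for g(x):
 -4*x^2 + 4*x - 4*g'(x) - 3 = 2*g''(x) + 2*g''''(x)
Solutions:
 g(x) = C1 + C4*exp(-x) - x^3/3 + x^2 - 7*x/4 + (C2*sin(sqrt(7)*x/2) + C3*cos(sqrt(7)*x/2))*exp(x/2)


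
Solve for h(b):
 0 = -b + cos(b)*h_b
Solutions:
 h(b) = C1 + Integral(b/cos(b), b)


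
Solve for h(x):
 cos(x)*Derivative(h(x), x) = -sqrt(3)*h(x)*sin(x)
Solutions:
 h(x) = C1*cos(x)^(sqrt(3))


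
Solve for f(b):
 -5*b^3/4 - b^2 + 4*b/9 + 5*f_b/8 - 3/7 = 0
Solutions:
 f(b) = C1 + b^4/2 + 8*b^3/15 - 16*b^2/45 + 24*b/35


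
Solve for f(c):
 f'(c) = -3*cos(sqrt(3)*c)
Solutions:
 f(c) = C1 - sqrt(3)*sin(sqrt(3)*c)


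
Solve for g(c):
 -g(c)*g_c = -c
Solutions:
 g(c) = -sqrt(C1 + c^2)
 g(c) = sqrt(C1 + c^2)


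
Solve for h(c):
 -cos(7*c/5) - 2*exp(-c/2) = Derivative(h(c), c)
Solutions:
 h(c) = C1 - 5*sin(7*c/5)/7 + 4*exp(-c/2)


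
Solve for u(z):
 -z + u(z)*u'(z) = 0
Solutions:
 u(z) = -sqrt(C1 + z^2)
 u(z) = sqrt(C1 + z^2)


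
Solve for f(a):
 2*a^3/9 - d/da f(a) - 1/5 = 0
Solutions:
 f(a) = C1 + a^4/18 - a/5


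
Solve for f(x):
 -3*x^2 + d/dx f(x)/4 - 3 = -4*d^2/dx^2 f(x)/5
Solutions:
 f(x) = C1 + C2*exp(-5*x/16) + 4*x^3 - 192*x^2/5 + 6444*x/25


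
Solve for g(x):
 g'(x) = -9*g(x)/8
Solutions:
 g(x) = C1*exp(-9*x/8)


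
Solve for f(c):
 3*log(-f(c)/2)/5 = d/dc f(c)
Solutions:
 -5*Integral(1/(log(-_y) - log(2)), (_y, f(c)))/3 = C1 - c


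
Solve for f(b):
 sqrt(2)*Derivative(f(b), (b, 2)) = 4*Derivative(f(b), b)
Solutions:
 f(b) = C1 + C2*exp(2*sqrt(2)*b)


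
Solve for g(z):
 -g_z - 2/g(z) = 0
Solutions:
 g(z) = -sqrt(C1 - 4*z)
 g(z) = sqrt(C1 - 4*z)


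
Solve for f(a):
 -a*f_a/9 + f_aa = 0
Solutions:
 f(a) = C1 + C2*erfi(sqrt(2)*a/6)


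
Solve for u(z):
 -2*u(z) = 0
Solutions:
 u(z) = 0


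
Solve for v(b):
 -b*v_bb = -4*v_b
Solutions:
 v(b) = C1 + C2*b^5


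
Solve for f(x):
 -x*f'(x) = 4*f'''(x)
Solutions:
 f(x) = C1 + Integral(C2*airyai(-2^(1/3)*x/2) + C3*airybi(-2^(1/3)*x/2), x)


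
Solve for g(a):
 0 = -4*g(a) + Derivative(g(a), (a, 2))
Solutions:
 g(a) = C1*exp(-2*a) + C2*exp(2*a)


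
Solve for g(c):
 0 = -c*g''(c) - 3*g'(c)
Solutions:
 g(c) = C1 + C2/c^2


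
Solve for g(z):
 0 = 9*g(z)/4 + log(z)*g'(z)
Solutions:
 g(z) = C1*exp(-9*li(z)/4)


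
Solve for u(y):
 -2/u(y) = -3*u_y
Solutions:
 u(y) = -sqrt(C1 + 12*y)/3
 u(y) = sqrt(C1 + 12*y)/3


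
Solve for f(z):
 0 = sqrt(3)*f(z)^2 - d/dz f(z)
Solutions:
 f(z) = -1/(C1 + sqrt(3)*z)


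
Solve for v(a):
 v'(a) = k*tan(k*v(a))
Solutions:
 v(a) = Piecewise((-asin(exp(C1*k + a*k^2))/k + pi/k, Ne(k, 0)), (nan, True))
 v(a) = Piecewise((asin(exp(C1*k + a*k^2))/k, Ne(k, 0)), (nan, True))


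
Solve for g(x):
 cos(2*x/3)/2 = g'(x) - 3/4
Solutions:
 g(x) = C1 + 3*x/4 + 3*sin(2*x/3)/4


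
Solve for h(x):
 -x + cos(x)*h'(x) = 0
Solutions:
 h(x) = C1 + Integral(x/cos(x), x)


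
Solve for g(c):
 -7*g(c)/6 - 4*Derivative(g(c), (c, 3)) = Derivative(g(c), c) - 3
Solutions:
 g(c) = C1*exp(6^(1/3)*c*(-2*3^(1/3)/(21 + sqrt(453))^(1/3) + 2^(1/3)*(21 + sqrt(453))^(1/3))/24)*sin(2^(1/3)*3^(1/6)*c*(6/(21 + sqrt(453))^(1/3) + 2^(1/3)*3^(2/3)*(21 + sqrt(453))^(1/3))/24) + C2*exp(6^(1/3)*c*(-2*3^(1/3)/(21 + sqrt(453))^(1/3) + 2^(1/3)*(21 + sqrt(453))^(1/3))/24)*cos(2^(1/3)*3^(1/6)*c*(6/(21 + sqrt(453))^(1/3) + 2^(1/3)*3^(2/3)*(21 + sqrt(453))^(1/3))/24) + C3*exp(-6^(1/3)*c*(-2*3^(1/3)/(21 + sqrt(453))^(1/3) + 2^(1/3)*(21 + sqrt(453))^(1/3))/12) + 18/7


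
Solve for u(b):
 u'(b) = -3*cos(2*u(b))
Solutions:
 u(b) = -asin((C1 + exp(12*b))/(C1 - exp(12*b)))/2 + pi/2
 u(b) = asin((C1 + exp(12*b))/(C1 - exp(12*b)))/2


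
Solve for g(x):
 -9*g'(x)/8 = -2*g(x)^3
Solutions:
 g(x) = -3*sqrt(2)*sqrt(-1/(C1 + 16*x))/2
 g(x) = 3*sqrt(2)*sqrt(-1/(C1 + 16*x))/2


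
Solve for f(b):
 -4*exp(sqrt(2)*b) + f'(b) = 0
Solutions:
 f(b) = C1 + 2*sqrt(2)*exp(sqrt(2)*b)


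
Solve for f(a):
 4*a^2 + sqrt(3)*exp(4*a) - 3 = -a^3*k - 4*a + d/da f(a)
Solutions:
 f(a) = C1 + a^4*k/4 + 4*a^3/3 + 2*a^2 - 3*a + sqrt(3)*exp(4*a)/4


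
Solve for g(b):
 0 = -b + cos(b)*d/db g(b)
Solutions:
 g(b) = C1 + Integral(b/cos(b), b)


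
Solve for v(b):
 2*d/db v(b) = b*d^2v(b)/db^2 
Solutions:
 v(b) = C1 + C2*b^3


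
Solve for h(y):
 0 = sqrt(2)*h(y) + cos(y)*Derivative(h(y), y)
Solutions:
 h(y) = C1*(sin(y) - 1)^(sqrt(2)/2)/(sin(y) + 1)^(sqrt(2)/2)


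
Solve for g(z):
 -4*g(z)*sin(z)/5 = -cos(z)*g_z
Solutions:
 g(z) = C1/cos(z)^(4/5)


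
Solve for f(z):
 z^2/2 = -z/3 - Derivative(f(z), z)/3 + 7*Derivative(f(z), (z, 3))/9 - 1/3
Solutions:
 f(z) = C1 + C2*exp(-sqrt(21)*z/7) + C3*exp(sqrt(21)*z/7) - z^3/2 - z^2/2 - 8*z


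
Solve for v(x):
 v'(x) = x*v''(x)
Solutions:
 v(x) = C1 + C2*x^2


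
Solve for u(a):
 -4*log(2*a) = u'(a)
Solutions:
 u(a) = C1 - 4*a*log(a) - a*log(16) + 4*a


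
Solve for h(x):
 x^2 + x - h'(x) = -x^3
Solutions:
 h(x) = C1 + x^4/4 + x^3/3 + x^2/2


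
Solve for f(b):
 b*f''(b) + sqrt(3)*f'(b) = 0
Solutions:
 f(b) = C1 + C2*b^(1 - sqrt(3))


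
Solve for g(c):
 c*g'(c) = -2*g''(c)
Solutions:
 g(c) = C1 + C2*erf(c/2)


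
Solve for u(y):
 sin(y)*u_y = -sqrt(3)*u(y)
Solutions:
 u(y) = C1*(cos(y) + 1)^(sqrt(3)/2)/(cos(y) - 1)^(sqrt(3)/2)


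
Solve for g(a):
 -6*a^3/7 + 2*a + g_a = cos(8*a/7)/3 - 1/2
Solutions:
 g(a) = C1 + 3*a^4/14 - a^2 - a/2 + 7*sin(8*a/7)/24


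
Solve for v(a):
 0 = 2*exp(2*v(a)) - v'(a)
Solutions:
 v(a) = log(-sqrt(-1/(C1 + 2*a))) - log(2)/2
 v(a) = log(-1/(C1 + 2*a))/2 - log(2)/2


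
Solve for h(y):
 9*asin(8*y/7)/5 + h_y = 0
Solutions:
 h(y) = C1 - 9*y*asin(8*y/7)/5 - 9*sqrt(49 - 64*y^2)/40


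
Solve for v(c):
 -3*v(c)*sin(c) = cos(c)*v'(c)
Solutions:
 v(c) = C1*cos(c)^3


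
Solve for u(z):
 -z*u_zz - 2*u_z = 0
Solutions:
 u(z) = C1 + C2/z


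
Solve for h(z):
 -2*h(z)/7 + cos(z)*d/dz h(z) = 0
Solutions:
 h(z) = C1*(sin(z) + 1)^(1/7)/(sin(z) - 1)^(1/7)


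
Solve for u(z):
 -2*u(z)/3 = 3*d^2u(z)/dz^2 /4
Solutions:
 u(z) = C1*sin(2*sqrt(2)*z/3) + C2*cos(2*sqrt(2)*z/3)


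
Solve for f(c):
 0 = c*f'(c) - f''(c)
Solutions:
 f(c) = C1 + C2*erfi(sqrt(2)*c/2)


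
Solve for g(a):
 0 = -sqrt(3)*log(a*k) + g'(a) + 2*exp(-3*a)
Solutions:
 g(a) = C1 + sqrt(3)*a*log(a*k) - sqrt(3)*a + 2*exp(-3*a)/3


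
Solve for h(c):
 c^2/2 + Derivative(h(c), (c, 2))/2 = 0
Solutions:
 h(c) = C1 + C2*c - c^4/12


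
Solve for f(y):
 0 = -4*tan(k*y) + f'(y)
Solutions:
 f(y) = C1 + 4*Piecewise((-log(cos(k*y))/k, Ne(k, 0)), (0, True))


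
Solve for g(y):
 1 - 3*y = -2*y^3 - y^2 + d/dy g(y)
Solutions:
 g(y) = C1 + y^4/2 + y^3/3 - 3*y^2/2 + y


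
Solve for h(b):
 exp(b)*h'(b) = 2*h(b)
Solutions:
 h(b) = C1*exp(-2*exp(-b))


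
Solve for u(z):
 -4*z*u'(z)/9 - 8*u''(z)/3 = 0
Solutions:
 u(z) = C1 + C2*erf(sqrt(3)*z/6)


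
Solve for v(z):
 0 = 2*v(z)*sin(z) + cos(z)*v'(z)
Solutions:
 v(z) = C1*cos(z)^2


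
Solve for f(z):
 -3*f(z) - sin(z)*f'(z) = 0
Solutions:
 f(z) = C1*(cos(z) + 1)^(3/2)/(cos(z) - 1)^(3/2)


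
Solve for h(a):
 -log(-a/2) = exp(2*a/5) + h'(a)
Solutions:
 h(a) = C1 - a*log(-a) + a*(log(2) + 1) - 5*exp(2*a/5)/2


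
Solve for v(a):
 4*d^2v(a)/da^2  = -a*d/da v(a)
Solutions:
 v(a) = C1 + C2*erf(sqrt(2)*a/4)


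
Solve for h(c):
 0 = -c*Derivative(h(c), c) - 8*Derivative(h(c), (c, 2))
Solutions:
 h(c) = C1 + C2*erf(c/4)


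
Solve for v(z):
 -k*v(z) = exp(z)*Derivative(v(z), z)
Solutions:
 v(z) = C1*exp(k*exp(-z))


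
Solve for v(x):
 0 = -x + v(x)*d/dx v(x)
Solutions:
 v(x) = -sqrt(C1 + x^2)
 v(x) = sqrt(C1 + x^2)


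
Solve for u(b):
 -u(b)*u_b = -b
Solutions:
 u(b) = -sqrt(C1 + b^2)
 u(b) = sqrt(C1 + b^2)


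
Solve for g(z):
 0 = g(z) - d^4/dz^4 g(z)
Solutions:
 g(z) = C1*exp(-z) + C2*exp(z) + C3*sin(z) + C4*cos(z)


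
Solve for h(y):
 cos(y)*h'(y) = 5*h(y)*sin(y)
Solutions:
 h(y) = C1/cos(y)^5


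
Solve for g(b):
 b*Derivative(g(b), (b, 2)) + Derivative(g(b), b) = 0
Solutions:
 g(b) = C1 + C2*log(b)


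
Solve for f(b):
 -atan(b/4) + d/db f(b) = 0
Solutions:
 f(b) = C1 + b*atan(b/4) - 2*log(b^2 + 16)


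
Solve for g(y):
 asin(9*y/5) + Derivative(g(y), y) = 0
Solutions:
 g(y) = C1 - y*asin(9*y/5) - sqrt(25 - 81*y^2)/9


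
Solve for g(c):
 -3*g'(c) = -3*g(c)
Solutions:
 g(c) = C1*exp(c)


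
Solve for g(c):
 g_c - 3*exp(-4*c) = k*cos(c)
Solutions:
 g(c) = C1 + k*sin(c) - 3*exp(-4*c)/4


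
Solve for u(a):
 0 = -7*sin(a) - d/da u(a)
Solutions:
 u(a) = C1 + 7*cos(a)


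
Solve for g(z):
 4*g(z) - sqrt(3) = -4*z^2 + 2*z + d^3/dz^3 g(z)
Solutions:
 g(z) = C3*exp(2^(2/3)*z) - z^2 + z/2 + (C1*sin(2^(2/3)*sqrt(3)*z/2) + C2*cos(2^(2/3)*sqrt(3)*z/2))*exp(-2^(2/3)*z/2) + sqrt(3)/4


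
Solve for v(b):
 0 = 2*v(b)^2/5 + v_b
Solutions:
 v(b) = 5/(C1 + 2*b)


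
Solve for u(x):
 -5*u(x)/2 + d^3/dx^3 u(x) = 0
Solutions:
 u(x) = C3*exp(2^(2/3)*5^(1/3)*x/2) + (C1*sin(2^(2/3)*sqrt(3)*5^(1/3)*x/4) + C2*cos(2^(2/3)*sqrt(3)*5^(1/3)*x/4))*exp(-2^(2/3)*5^(1/3)*x/4)


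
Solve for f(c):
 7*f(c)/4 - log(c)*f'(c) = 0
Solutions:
 f(c) = C1*exp(7*li(c)/4)


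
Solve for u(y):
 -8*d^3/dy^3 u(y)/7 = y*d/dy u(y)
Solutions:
 u(y) = C1 + Integral(C2*airyai(-7^(1/3)*y/2) + C3*airybi(-7^(1/3)*y/2), y)


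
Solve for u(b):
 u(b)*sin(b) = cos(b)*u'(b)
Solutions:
 u(b) = C1/cos(b)


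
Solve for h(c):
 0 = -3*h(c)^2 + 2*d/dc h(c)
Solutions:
 h(c) = -2/(C1 + 3*c)


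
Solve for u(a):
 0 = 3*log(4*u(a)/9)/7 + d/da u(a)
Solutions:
 7*Integral(1/(log(_y) - 2*log(3) + 2*log(2)), (_y, u(a)))/3 = C1 - a


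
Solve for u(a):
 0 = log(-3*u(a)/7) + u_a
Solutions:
 Integral(1/(log(-_y) - log(7) + log(3)), (_y, u(a))) = C1 - a


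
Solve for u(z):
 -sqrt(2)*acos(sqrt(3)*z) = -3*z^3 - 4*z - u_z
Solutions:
 u(z) = C1 - 3*z^4/4 - 2*z^2 + sqrt(2)*(z*acos(sqrt(3)*z) - sqrt(3)*sqrt(1 - 3*z^2)/3)


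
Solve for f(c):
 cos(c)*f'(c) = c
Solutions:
 f(c) = C1 + Integral(c/cos(c), c)


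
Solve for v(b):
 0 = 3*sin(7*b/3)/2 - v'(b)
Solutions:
 v(b) = C1 - 9*cos(7*b/3)/14


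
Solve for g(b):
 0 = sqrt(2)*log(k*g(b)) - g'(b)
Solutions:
 li(k*g(b))/k = C1 + sqrt(2)*b


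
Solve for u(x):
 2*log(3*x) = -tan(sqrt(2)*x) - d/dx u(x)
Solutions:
 u(x) = C1 - 2*x*log(x) - 2*x*log(3) + 2*x + sqrt(2)*log(cos(sqrt(2)*x))/2


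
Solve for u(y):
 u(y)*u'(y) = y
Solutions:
 u(y) = -sqrt(C1 + y^2)
 u(y) = sqrt(C1 + y^2)


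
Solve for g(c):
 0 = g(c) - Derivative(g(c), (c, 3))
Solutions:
 g(c) = C3*exp(c) + (C1*sin(sqrt(3)*c/2) + C2*cos(sqrt(3)*c/2))*exp(-c/2)


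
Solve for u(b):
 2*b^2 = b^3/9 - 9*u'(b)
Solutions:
 u(b) = C1 + b^4/324 - 2*b^3/27


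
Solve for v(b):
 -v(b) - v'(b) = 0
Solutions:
 v(b) = C1*exp(-b)


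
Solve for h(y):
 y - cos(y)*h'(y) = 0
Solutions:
 h(y) = C1 + Integral(y/cos(y), y)


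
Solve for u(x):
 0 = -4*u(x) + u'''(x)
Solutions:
 u(x) = C3*exp(2^(2/3)*x) + (C1*sin(2^(2/3)*sqrt(3)*x/2) + C2*cos(2^(2/3)*sqrt(3)*x/2))*exp(-2^(2/3)*x/2)


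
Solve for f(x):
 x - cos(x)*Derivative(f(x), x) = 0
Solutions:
 f(x) = C1 + Integral(x/cos(x), x)


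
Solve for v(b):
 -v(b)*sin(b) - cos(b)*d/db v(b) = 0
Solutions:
 v(b) = C1*cos(b)


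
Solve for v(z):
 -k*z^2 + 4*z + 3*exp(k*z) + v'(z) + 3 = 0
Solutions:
 v(z) = C1 + k*z^3/3 - 2*z^2 - 3*z - 3*exp(k*z)/k


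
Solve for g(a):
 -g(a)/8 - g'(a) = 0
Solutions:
 g(a) = C1*exp(-a/8)


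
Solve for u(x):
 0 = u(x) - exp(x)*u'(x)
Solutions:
 u(x) = C1*exp(-exp(-x))


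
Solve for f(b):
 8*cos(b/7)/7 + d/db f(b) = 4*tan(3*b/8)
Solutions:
 f(b) = C1 - 32*log(cos(3*b/8))/3 - 8*sin(b/7)


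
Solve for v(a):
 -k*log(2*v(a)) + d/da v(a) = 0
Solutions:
 Integral(1/(log(_y) + log(2)), (_y, v(a))) = C1 + a*k


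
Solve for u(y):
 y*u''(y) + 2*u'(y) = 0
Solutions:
 u(y) = C1 + C2/y


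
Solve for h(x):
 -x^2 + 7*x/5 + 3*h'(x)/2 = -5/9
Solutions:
 h(x) = C1 + 2*x^3/9 - 7*x^2/15 - 10*x/27


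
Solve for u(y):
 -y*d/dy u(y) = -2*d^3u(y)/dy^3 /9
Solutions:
 u(y) = C1 + Integral(C2*airyai(6^(2/3)*y/2) + C3*airybi(6^(2/3)*y/2), y)


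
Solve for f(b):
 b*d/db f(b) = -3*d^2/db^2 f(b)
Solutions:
 f(b) = C1 + C2*erf(sqrt(6)*b/6)


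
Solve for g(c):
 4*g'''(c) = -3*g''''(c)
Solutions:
 g(c) = C1 + C2*c + C3*c^2 + C4*exp(-4*c/3)


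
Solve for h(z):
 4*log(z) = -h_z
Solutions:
 h(z) = C1 - 4*z*log(z) + 4*z


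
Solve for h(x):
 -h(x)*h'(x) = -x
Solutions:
 h(x) = -sqrt(C1 + x^2)
 h(x) = sqrt(C1 + x^2)


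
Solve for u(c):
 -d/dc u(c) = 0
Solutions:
 u(c) = C1


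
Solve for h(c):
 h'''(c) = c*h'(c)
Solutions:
 h(c) = C1 + Integral(C2*airyai(c) + C3*airybi(c), c)


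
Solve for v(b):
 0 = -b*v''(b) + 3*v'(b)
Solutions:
 v(b) = C1 + C2*b^4


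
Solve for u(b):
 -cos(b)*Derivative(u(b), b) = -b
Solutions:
 u(b) = C1 + Integral(b/cos(b), b)


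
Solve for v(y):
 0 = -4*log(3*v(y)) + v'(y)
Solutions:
 -Integral(1/(log(_y) + log(3)), (_y, v(y)))/4 = C1 - y


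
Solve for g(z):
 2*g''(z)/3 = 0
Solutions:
 g(z) = C1 + C2*z


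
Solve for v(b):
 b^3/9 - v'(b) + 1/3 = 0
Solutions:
 v(b) = C1 + b^4/36 + b/3


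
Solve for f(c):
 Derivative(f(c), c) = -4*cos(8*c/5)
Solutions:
 f(c) = C1 - 5*sin(8*c/5)/2


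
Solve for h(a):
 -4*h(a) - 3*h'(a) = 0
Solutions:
 h(a) = C1*exp(-4*a/3)


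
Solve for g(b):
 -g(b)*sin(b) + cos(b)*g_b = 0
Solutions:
 g(b) = C1/cos(b)


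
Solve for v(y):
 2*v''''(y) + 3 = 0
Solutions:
 v(y) = C1 + C2*y + C3*y^2 + C4*y^3 - y^4/16


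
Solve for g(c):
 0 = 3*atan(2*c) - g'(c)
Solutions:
 g(c) = C1 + 3*c*atan(2*c) - 3*log(4*c^2 + 1)/4


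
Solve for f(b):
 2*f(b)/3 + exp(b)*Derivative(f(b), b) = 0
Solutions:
 f(b) = C1*exp(2*exp(-b)/3)


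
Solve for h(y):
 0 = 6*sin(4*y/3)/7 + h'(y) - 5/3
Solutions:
 h(y) = C1 + 5*y/3 + 9*cos(4*y/3)/14


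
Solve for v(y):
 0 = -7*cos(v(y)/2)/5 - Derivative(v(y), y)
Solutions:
 7*y/5 - log(sin(v(y)/2) - 1) + log(sin(v(y)/2) + 1) = C1


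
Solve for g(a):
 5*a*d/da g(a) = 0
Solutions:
 g(a) = C1


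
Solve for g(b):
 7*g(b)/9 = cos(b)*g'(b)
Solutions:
 g(b) = C1*(sin(b) + 1)^(7/18)/(sin(b) - 1)^(7/18)


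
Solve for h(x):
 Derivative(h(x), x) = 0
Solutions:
 h(x) = C1


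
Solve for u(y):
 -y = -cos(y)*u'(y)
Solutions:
 u(y) = C1 + Integral(y/cos(y), y)


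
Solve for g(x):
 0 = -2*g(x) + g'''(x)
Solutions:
 g(x) = C3*exp(2^(1/3)*x) + (C1*sin(2^(1/3)*sqrt(3)*x/2) + C2*cos(2^(1/3)*sqrt(3)*x/2))*exp(-2^(1/3)*x/2)


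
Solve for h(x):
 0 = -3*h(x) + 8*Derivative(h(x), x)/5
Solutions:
 h(x) = C1*exp(15*x/8)


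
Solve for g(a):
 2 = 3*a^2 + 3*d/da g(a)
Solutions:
 g(a) = C1 - a^3/3 + 2*a/3


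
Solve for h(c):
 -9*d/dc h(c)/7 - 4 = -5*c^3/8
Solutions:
 h(c) = C1 + 35*c^4/288 - 28*c/9


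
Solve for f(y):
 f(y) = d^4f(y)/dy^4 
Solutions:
 f(y) = C1*exp(-y) + C2*exp(y) + C3*sin(y) + C4*cos(y)


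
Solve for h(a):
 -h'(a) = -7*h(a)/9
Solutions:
 h(a) = C1*exp(7*a/9)


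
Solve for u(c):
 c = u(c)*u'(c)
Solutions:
 u(c) = -sqrt(C1 + c^2)
 u(c) = sqrt(C1 + c^2)


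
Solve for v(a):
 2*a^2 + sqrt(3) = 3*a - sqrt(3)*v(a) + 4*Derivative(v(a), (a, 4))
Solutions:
 v(a) = C1*exp(-sqrt(2)*3^(1/8)*a/2) + C2*exp(sqrt(2)*3^(1/8)*a/2) + C3*sin(sqrt(2)*3^(1/8)*a/2) + C4*cos(sqrt(2)*3^(1/8)*a/2) - 2*sqrt(3)*a^2/3 + sqrt(3)*a - 1


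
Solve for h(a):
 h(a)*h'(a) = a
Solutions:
 h(a) = -sqrt(C1 + a^2)
 h(a) = sqrt(C1 + a^2)


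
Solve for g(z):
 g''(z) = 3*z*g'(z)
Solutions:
 g(z) = C1 + C2*erfi(sqrt(6)*z/2)


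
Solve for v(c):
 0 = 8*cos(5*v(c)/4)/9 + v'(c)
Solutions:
 8*c/9 - 2*log(sin(5*v(c)/4) - 1)/5 + 2*log(sin(5*v(c)/4) + 1)/5 = C1


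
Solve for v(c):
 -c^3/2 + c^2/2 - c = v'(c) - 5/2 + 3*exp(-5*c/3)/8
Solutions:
 v(c) = C1 - c^4/8 + c^3/6 - c^2/2 + 5*c/2 + 9*exp(-5*c/3)/40


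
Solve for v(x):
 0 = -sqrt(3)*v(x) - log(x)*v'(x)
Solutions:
 v(x) = C1*exp(-sqrt(3)*li(x))


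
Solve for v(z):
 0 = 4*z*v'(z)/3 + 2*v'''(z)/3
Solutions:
 v(z) = C1 + Integral(C2*airyai(-2^(1/3)*z) + C3*airybi(-2^(1/3)*z), z)


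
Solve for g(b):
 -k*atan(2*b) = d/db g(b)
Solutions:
 g(b) = C1 - k*(b*atan(2*b) - log(4*b^2 + 1)/4)


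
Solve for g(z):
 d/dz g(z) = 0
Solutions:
 g(z) = C1


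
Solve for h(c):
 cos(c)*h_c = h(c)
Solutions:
 h(c) = C1*sqrt(sin(c) + 1)/sqrt(sin(c) - 1)


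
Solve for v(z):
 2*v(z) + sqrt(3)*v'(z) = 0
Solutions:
 v(z) = C1*exp(-2*sqrt(3)*z/3)


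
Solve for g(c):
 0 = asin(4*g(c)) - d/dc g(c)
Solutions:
 Integral(1/asin(4*_y), (_y, g(c))) = C1 + c


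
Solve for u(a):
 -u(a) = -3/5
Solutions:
 u(a) = 3/5


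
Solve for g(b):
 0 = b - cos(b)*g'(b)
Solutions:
 g(b) = C1 + Integral(b/cos(b), b)


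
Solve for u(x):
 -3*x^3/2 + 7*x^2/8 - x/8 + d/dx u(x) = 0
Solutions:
 u(x) = C1 + 3*x^4/8 - 7*x^3/24 + x^2/16


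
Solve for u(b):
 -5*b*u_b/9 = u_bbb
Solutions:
 u(b) = C1 + Integral(C2*airyai(-15^(1/3)*b/3) + C3*airybi(-15^(1/3)*b/3), b)


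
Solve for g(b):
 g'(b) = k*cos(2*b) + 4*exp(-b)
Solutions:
 g(b) = C1 + k*sin(2*b)/2 - 4*exp(-b)


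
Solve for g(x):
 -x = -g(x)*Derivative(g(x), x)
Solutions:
 g(x) = -sqrt(C1 + x^2)
 g(x) = sqrt(C1 + x^2)


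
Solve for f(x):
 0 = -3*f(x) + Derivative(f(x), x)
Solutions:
 f(x) = C1*exp(3*x)


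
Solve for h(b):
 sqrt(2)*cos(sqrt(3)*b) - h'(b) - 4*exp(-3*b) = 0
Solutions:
 h(b) = C1 + sqrt(6)*sin(sqrt(3)*b)/3 + 4*exp(-3*b)/3


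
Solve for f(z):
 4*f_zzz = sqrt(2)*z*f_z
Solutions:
 f(z) = C1 + Integral(C2*airyai(sqrt(2)*z/2) + C3*airybi(sqrt(2)*z/2), z)


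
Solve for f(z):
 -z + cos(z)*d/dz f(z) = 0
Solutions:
 f(z) = C1 + Integral(z/cos(z), z)


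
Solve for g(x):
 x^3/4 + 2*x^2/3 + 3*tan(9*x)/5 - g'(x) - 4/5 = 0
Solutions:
 g(x) = C1 + x^4/16 + 2*x^3/9 - 4*x/5 - log(cos(9*x))/15


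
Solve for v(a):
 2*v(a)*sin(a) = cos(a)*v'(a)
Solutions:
 v(a) = C1/cos(a)^2


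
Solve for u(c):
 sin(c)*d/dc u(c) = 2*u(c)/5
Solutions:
 u(c) = C1*(cos(c) - 1)^(1/5)/(cos(c) + 1)^(1/5)


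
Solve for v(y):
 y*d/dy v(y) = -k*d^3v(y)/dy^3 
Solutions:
 v(y) = C1 + Integral(C2*airyai(y*(-1/k)^(1/3)) + C3*airybi(y*(-1/k)^(1/3)), y)


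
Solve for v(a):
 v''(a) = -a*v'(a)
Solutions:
 v(a) = C1 + C2*erf(sqrt(2)*a/2)


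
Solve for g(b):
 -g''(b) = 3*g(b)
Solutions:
 g(b) = C1*sin(sqrt(3)*b) + C2*cos(sqrt(3)*b)


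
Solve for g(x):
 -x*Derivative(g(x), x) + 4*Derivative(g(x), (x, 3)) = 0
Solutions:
 g(x) = C1 + Integral(C2*airyai(2^(1/3)*x/2) + C3*airybi(2^(1/3)*x/2), x)


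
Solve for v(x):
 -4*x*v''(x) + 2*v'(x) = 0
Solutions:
 v(x) = C1 + C2*x^(3/2)


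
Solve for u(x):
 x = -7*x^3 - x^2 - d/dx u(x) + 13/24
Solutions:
 u(x) = C1 - 7*x^4/4 - x^3/3 - x^2/2 + 13*x/24


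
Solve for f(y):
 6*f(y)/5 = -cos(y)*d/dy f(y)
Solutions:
 f(y) = C1*(sin(y) - 1)^(3/5)/(sin(y) + 1)^(3/5)


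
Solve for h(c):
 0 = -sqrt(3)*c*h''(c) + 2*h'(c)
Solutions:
 h(c) = C1 + C2*c^(1 + 2*sqrt(3)/3)


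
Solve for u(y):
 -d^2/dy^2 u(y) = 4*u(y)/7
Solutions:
 u(y) = C1*sin(2*sqrt(7)*y/7) + C2*cos(2*sqrt(7)*y/7)


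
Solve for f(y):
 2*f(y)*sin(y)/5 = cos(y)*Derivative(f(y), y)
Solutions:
 f(y) = C1/cos(y)^(2/5)


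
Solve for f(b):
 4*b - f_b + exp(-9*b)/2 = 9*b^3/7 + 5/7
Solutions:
 f(b) = C1 - 9*b^4/28 + 2*b^2 - 5*b/7 - exp(-9*b)/18


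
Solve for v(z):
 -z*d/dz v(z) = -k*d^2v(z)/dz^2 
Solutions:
 v(z) = C1 + C2*erf(sqrt(2)*z*sqrt(-1/k)/2)/sqrt(-1/k)


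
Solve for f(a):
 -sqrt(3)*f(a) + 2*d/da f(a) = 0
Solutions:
 f(a) = C1*exp(sqrt(3)*a/2)


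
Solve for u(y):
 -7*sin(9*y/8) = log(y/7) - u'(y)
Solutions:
 u(y) = C1 + y*log(y) - y*log(7) - y - 56*cos(9*y/8)/9


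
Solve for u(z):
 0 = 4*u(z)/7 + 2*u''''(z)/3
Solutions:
 u(z) = (C1*sin(14^(3/4)*3^(1/4)*z/14) + C2*cos(14^(3/4)*3^(1/4)*z/14))*exp(-14^(3/4)*3^(1/4)*z/14) + (C3*sin(14^(3/4)*3^(1/4)*z/14) + C4*cos(14^(3/4)*3^(1/4)*z/14))*exp(14^(3/4)*3^(1/4)*z/14)


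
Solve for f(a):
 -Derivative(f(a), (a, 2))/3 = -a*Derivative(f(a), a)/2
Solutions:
 f(a) = C1 + C2*erfi(sqrt(3)*a/2)


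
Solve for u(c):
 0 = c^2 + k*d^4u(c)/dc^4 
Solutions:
 u(c) = C1 + C2*c + C3*c^2 + C4*c^3 - c^6/(360*k)


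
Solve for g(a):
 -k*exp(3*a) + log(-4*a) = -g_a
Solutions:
 g(a) = C1 - a*log(-a) + a*(1 - 2*log(2)) + k*exp(3*a)/3


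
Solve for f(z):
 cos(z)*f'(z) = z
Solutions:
 f(z) = C1 + Integral(z/cos(z), z)


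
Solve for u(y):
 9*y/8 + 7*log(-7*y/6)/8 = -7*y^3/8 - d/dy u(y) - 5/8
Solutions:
 u(y) = C1 - 7*y^4/32 - 9*y^2/16 - 7*y*log(-y)/8 + y*(-7*log(7) + 2 + 7*log(6))/8


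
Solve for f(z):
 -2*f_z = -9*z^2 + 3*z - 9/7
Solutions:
 f(z) = C1 + 3*z^3/2 - 3*z^2/4 + 9*z/14


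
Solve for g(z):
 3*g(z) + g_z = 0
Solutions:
 g(z) = C1*exp(-3*z)


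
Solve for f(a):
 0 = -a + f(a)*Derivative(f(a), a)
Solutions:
 f(a) = -sqrt(C1 + a^2)
 f(a) = sqrt(C1 + a^2)


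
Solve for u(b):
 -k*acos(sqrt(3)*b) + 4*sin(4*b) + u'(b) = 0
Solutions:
 u(b) = C1 + k*(b*acos(sqrt(3)*b) - sqrt(3)*sqrt(1 - 3*b^2)/3) + cos(4*b)


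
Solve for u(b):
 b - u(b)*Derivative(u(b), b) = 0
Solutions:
 u(b) = -sqrt(C1 + b^2)
 u(b) = sqrt(C1 + b^2)


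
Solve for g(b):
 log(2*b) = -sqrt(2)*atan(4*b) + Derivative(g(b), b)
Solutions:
 g(b) = C1 + b*log(b) - b + b*log(2) + sqrt(2)*(b*atan(4*b) - log(16*b^2 + 1)/8)


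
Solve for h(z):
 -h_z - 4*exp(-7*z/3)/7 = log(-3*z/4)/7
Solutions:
 h(z) = C1 - z*log(-z)/7 + z*(-log(3) + 1 + 2*log(2))/7 + 12*exp(-7*z/3)/49


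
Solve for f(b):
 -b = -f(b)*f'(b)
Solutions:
 f(b) = -sqrt(C1 + b^2)
 f(b) = sqrt(C1 + b^2)


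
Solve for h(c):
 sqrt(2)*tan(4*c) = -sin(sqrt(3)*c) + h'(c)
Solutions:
 h(c) = C1 - sqrt(2)*log(cos(4*c))/4 - sqrt(3)*cos(sqrt(3)*c)/3


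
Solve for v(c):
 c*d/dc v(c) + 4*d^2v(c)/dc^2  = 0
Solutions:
 v(c) = C1 + C2*erf(sqrt(2)*c/4)


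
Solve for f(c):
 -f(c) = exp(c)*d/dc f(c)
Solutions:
 f(c) = C1*exp(exp(-c))


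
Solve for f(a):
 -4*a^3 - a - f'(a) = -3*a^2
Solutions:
 f(a) = C1 - a^4 + a^3 - a^2/2


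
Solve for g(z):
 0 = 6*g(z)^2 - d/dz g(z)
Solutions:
 g(z) = -1/(C1 + 6*z)


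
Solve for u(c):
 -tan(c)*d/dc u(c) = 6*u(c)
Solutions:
 u(c) = C1/sin(c)^6


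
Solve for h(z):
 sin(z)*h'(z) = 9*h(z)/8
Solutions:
 h(z) = C1*(cos(z) - 1)^(9/16)/(cos(z) + 1)^(9/16)


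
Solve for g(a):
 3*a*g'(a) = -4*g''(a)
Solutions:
 g(a) = C1 + C2*erf(sqrt(6)*a/4)


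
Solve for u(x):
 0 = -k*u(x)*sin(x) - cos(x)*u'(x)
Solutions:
 u(x) = C1*exp(k*log(cos(x)))


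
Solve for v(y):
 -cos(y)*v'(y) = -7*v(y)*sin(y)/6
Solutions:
 v(y) = C1/cos(y)^(7/6)


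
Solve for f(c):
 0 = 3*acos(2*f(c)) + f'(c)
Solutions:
 Integral(1/acos(2*_y), (_y, f(c))) = C1 - 3*c


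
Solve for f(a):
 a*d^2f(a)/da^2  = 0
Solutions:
 f(a) = C1 + C2*a


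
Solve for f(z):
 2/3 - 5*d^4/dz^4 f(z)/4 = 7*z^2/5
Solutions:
 f(z) = C1 + C2*z + C3*z^2 + C4*z^3 - 7*z^6/2250 + z^4/45


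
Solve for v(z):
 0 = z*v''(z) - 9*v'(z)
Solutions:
 v(z) = C1 + C2*z^10


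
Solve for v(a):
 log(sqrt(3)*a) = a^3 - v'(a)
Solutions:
 v(a) = C1 + a^4/4 - a*log(a) - a*log(3)/2 + a


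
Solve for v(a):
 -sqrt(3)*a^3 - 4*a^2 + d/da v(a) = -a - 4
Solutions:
 v(a) = C1 + sqrt(3)*a^4/4 + 4*a^3/3 - a^2/2 - 4*a


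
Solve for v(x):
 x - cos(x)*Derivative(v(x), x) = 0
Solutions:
 v(x) = C1 + Integral(x/cos(x), x)


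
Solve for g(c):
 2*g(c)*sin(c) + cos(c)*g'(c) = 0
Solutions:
 g(c) = C1*cos(c)^2


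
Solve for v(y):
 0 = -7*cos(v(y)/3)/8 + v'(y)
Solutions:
 -7*y/8 - 3*log(sin(v(y)/3) - 1)/2 + 3*log(sin(v(y)/3) + 1)/2 = C1


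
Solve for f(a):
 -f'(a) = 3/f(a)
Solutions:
 f(a) = -sqrt(C1 - 6*a)
 f(a) = sqrt(C1 - 6*a)


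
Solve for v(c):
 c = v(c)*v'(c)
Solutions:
 v(c) = -sqrt(C1 + c^2)
 v(c) = sqrt(C1 + c^2)


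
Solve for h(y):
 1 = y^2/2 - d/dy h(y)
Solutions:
 h(y) = C1 + y^3/6 - y


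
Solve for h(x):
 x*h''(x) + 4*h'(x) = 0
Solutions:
 h(x) = C1 + C2/x^3


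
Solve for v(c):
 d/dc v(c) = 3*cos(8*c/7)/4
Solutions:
 v(c) = C1 + 21*sin(8*c/7)/32


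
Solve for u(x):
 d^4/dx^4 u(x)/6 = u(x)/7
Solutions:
 u(x) = C1*exp(-6^(1/4)*7^(3/4)*x/7) + C2*exp(6^(1/4)*7^(3/4)*x/7) + C3*sin(6^(1/4)*7^(3/4)*x/7) + C4*cos(6^(1/4)*7^(3/4)*x/7)


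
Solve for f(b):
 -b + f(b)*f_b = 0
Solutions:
 f(b) = -sqrt(C1 + b^2)
 f(b) = sqrt(C1 + b^2)


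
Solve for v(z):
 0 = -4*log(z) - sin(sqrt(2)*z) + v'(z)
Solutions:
 v(z) = C1 + 4*z*log(z) - 4*z - sqrt(2)*cos(sqrt(2)*z)/2


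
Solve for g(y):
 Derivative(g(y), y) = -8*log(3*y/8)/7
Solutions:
 g(y) = C1 - 8*y*log(y)/7 - 8*y*log(3)/7 + 8*y/7 + 24*y*log(2)/7


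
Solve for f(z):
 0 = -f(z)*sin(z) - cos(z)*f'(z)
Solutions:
 f(z) = C1*cos(z)


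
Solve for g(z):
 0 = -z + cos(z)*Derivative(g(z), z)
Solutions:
 g(z) = C1 + Integral(z/cos(z), z)


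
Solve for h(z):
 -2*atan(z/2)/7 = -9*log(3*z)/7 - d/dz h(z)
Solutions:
 h(z) = C1 - 9*z*log(z)/7 + 2*z*atan(z/2)/7 - 9*z*log(3)/7 + 9*z/7 - 2*log(z^2 + 4)/7


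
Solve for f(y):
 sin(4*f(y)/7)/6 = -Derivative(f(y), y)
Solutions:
 y/6 + 7*log(cos(4*f(y)/7) - 1)/8 - 7*log(cos(4*f(y)/7) + 1)/8 = C1


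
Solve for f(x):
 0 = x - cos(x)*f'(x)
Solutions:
 f(x) = C1 + Integral(x/cos(x), x)


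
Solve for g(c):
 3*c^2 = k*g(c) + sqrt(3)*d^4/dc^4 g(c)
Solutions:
 g(c) = C1*exp(-3^(7/8)*c*(-k)^(1/4)/3) + C2*exp(3^(7/8)*c*(-k)^(1/4)/3) + C3*exp(-3^(7/8)*I*c*(-k)^(1/4)/3) + C4*exp(3^(7/8)*I*c*(-k)^(1/4)/3) + 3*c^2/k


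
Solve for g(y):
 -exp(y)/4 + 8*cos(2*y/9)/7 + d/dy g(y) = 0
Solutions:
 g(y) = C1 + exp(y)/4 - 36*sin(2*y/9)/7


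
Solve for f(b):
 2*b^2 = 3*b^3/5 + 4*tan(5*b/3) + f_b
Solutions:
 f(b) = C1 - 3*b^4/20 + 2*b^3/3 + 12*log(cos(5*b/3))/5


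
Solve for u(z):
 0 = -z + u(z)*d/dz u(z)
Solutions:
 u(z) = -sqrt(C1 + z^2)
 u(z) = sqrt(C1 + z^2)


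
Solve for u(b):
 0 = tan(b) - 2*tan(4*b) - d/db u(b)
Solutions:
 u(b) = C1 - log(cos(b)) + log(cos(4*b))/2


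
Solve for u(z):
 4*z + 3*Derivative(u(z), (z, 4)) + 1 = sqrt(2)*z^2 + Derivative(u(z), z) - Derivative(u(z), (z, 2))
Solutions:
 u(z) = C1 + C2*exp(-2^(1/3)*z*(-2/(9 + sqrt(85))^(1/3) + 2^(1/3)*(9 + sqrt(85))^(1/3))/12)*sin(2^(1/3)*sqrt(3)*z*(2/(9 + sqrt(85))^(1/3) + 2^(1/3)*(9 + sqrt(85))^(1/3))/12) + C3*exp(-2^(1/3)*z*(-2/(9 + sqrt(85))^(1/3) + 2^(1/3)*(9 + sqrt(85))^(1/3))/12)*cos(2^(1/3)*sqrt(3)*z*(2/(9 + sqrt(85))^(1/3) + 2^(1/3)*(9 + sqrt(85))^(1/3))/12) + C4*exp(2^(1/3)*z*(-2/(9 + sqrt(85))^(1/3) + 2^(1/3)*(9 + sqrt(85))^(1/3))/6) - sqrt(2)*z^3/3 - sqrt(2)*z^2 + 2*z^2 - 2*sqrt(2)*z + 5*z


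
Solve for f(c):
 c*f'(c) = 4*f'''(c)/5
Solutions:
 f(c) = C1 + Integral(C2*airyai(10^(1/3)*c/2) + C3*airybi(10^(1/3)*c/2), c)


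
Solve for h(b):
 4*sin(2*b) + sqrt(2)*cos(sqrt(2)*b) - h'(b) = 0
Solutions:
 h(b) = C1 + sin(sqrt(2)*b) - 2*cos(2*b)


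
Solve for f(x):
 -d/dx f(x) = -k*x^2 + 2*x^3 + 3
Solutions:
 f(x) = C1 + k*x^3/3 - x^4/2 - 3*x


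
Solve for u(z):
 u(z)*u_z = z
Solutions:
 u(z) = -sqrt(C1 + z^2)
 u(z) = sqrt(C1 + z^2)


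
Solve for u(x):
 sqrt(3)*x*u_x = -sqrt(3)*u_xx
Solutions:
 u(x) = C1 + C2*erf(sqrt(2)*x/2)


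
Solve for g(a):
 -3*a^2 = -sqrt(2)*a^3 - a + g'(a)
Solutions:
 g(a) = C1 + sqrt(2)*a^4/4 - a^3 + a^2/2


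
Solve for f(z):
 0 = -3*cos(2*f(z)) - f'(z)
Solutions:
 f(z) = -asin((C1 + exp(12*z))/(C1 - exp(12*z)))/2 + pi/2
 f(z) = asin((C1 + exp(12*z))/(C1 - exp(12*z)))/2


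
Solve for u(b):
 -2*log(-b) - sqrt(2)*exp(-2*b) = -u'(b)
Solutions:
 u(b) = C1 + 2*b*log(-b) - 2*b - sqrt(2)*exp(-2*b)/2


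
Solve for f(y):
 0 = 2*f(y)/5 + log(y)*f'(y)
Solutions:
 f(y) = C1*exp(-2*li(y)/5)


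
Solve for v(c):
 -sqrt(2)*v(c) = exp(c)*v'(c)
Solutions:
 v(c) = C1*exp(sqrt(2)*exp(-c))


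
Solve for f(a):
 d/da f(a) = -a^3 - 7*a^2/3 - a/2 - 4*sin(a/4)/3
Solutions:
 f(a) = C1 - a^4/4 - 7*a^3/9 - a^2/4 + 16*cos(a/4)/3


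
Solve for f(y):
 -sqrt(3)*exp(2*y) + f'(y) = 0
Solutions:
 f(y) = C1 + sqrt(3)*exp(2*y)/2


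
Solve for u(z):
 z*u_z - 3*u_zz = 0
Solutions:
 u(z) = C1 + C2*erfi(sqrt(6)*z/6)


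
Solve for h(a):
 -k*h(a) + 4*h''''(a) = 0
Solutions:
 h(a) = C1*exp(-sqrt(2)*a*k^(1/4)/2) + C2*exp(sqrt(2)*a*k^(1/4)/2) + C3*exp(-sqrt(2)*I*a*k^(1/4)/2) + C4*exp(sqrt(2)*I*a*k^(1/4)/2)


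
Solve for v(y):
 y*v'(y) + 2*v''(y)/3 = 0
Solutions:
 v(y) = C1 + C2*erf(sqrt(3)*y/2)


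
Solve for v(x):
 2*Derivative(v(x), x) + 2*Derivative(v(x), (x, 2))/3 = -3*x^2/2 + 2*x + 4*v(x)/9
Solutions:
 v(x) = C1*exp(x*(-9 + sqrt(105))/6) + C2*exp(-x*(9 + sqrt(105))/6) + 27*x^2/8 + 207*x/8 + 2025/16


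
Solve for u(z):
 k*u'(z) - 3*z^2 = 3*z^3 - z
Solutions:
 u(z) = C1 + 3*z^4/(4*k) + z^3/k - z^2/(2*k)


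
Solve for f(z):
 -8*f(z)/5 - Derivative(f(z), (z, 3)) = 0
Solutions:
 f(z) = C3*exp(-2*5^(2/3)*z/5) + (C1*sin(sqrt(3)*5^(2/3)*z/5) + C2*cos(sqrt(3)*5^(2/3)*z/5))*exp(5^(2/3)*z/5)


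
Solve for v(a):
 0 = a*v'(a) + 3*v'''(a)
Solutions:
 v(a) = C1 + Integral(C2*airyai(-3^(2/3)*a/3) + C3*airybi(-3^(2/3)*a/3), a)


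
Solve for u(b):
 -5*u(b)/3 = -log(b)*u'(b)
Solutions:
 u(b) = C1*exp(5*li(b)/3)


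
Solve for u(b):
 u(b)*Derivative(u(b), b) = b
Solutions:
 u(b) = -sqrt(C1 + b^2)
 u(b) = sqrt(C1 + b^2)


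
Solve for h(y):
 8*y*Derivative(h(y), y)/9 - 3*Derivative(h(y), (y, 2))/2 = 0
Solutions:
 h(y) = C1 + C2*erfi(2*sqrt(6)*y/9)


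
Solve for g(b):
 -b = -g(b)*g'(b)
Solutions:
 g(b) = -sqrt(C1 + b^2)
 g(b) = sqrt(C1 + b^2)


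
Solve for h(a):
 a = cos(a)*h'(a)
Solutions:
 h(a) = C1 + Integral(a/cos(a), a)


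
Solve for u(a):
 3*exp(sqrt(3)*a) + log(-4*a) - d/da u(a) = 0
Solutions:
 u(a) = C1 + a*log(-a) + a*(-1 + 2*log(2)) + sqrt(3)*exp(sqrt(3)*a)


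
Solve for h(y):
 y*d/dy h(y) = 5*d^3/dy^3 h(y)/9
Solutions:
 h(y) = C1 + Integral(C2*airyai(15^(2/3)*y/5) + C3*airybi(15^(2/3)*y/5), y)


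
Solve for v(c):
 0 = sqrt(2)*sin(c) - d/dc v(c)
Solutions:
 v(c) = C1 - sqrt(2)*cos(c)


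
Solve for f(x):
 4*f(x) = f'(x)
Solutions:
 f(x) = C1*exp(4*x)


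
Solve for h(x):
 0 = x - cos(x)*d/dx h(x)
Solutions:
 h(x) = C1 + Integral(x/cos(x), x)


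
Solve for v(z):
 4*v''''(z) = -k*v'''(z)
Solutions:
 v(z) = C1 + C2*z + C3*z^2 + C4*exp(-k*z/4)


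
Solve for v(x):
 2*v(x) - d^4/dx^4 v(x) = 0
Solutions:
 v(x) = C1*exp(-2^(1/4)*x) + C2*exp(2^(1/4)*x) + C3*sin(2^(1/4)*x) + C4*cos(2^(1/4)*x)


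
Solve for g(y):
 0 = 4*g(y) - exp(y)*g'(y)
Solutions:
 g(y) = C1*exp(-4*exp(-y))


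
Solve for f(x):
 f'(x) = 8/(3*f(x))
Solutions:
 f(x) = -sqrt(C1 + 48*x)/3
 f(x) = sqrt(C1 + 48*x)/3


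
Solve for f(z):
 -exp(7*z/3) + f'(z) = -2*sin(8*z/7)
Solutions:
 f(z) = C1 + 3*exp(7*z/3)/7 + 7*cos(8*z/7)/4


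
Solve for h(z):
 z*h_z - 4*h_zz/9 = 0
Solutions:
 h(z) = C1 + C2*erfi(3*sqrt(2)*z/4)


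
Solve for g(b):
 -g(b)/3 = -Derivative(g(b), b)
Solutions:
 g(b) = C1*exp(b/3)


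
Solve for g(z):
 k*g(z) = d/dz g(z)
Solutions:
 g(z) = C1*exp(k*z)


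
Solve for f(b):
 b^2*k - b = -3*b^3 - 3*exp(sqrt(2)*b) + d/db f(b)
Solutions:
 f(b) = C1 + 3*b^4/4 + b^3*k/3 - b^2/2 + 3*sqrt(2)*exp(sqrt(2)*b)/2


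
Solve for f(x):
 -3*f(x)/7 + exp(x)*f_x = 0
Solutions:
 f(x) = C1*exp(-3*exp(-x)/7)


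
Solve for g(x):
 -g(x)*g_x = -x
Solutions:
 g(x) = -sqrt(C1 + x^2)
 g(x) = sqrt(C1 + x^2)


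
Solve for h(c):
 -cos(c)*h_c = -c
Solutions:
 h(c) = C1 + Integral(c/cos(c), c)


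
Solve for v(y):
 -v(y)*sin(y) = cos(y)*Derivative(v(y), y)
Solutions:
 v(y) = C1*cos(y)


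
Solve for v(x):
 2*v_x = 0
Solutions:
 v(x) = C1


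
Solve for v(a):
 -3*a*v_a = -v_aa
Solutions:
 v(a) = C1 + C2*erfi(sqrt(6)*a/2)


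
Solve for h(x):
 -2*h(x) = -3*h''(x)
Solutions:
 h(x) = C1*exp(-sqrt(6)*x/3) + C2*exp(sqrt(6)*x/3)


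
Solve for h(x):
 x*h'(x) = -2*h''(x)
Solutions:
 h(x) = C1 + C2*erf(x/2)


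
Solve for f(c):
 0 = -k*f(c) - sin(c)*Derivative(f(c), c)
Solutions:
 f(c) = C1*exp(k*(-log(cos(c) - 1) + log(cos(c) + 1))/2)


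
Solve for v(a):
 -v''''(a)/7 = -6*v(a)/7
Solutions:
 v(a) = C1*exp(-6^(1/4)*a) + C2*exp(6^(1/4)*a) + C3*sin(6^(1/4)*a) + C4*cos(6^(1/4)*a)


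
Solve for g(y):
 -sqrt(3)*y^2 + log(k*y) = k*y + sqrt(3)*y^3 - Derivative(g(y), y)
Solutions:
 g(y) = C1 + k*y^2/2 + sqrt(3)*y^4/4 + sqrt(3)*y^3/3 - y*log(k*y) + y


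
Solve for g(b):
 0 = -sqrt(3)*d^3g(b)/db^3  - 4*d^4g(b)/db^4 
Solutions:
 g(b) = C1 + C2*b + C3*b^2 + C4*exp(-sqrt(3)*b/4)


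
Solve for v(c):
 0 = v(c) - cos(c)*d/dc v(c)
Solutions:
 v(c) = C1*sqrt(sin(c) + 1)/sqrt(sin(c) - 1)


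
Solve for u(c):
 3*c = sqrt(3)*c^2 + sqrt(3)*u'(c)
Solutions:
 u(c) = C1 - c^3/3 + sqrt(3)*c^2/2


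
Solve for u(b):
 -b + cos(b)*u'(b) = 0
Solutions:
 u(b) = C1 + Integral(b/cos(b), b)


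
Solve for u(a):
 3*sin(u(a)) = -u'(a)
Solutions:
 u(a) = -acos((-C1 - exp(6*a))/(C1 - exp(6*a))) + 2*pi
 u(a) = acos((-C1 - exp(6*a))/(C1 - exp(6*a)))


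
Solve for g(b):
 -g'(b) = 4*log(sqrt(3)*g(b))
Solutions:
 Integral(1/(2*log(_y) + log(3)), (_y, g(b)))/2 = C1 - b


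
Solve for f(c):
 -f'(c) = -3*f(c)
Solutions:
 f(c) = C1*exp(3*c)


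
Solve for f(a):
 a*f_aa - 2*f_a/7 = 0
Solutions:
 f(a) = C1 + C2*a^(9/7)


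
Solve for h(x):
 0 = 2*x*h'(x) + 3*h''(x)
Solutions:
 h(x) = C1 + C2*erf(sqrt(3)*x/3)


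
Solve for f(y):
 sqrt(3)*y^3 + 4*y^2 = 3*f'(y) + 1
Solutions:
 f(y) = C1 + sqrt(3)*y^4/12 + 4*y^3/9 - y/3


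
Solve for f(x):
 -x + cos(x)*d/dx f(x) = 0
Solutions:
 f(x) = C1 + Integral(x/cos(x), x)


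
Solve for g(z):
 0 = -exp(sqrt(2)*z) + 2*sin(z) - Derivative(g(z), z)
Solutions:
 g(z) = C1 - sqrt(2)*exp(sqrt(2)*z)/2 - 2*cos(z)


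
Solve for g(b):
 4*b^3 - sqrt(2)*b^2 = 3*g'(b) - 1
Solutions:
 g(b) = C1 + b^4/3 - sqrt(2)*b^3/9 + b/3


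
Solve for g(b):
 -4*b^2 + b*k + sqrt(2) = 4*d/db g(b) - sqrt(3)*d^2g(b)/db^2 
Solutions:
 g(b) = C1 + C2*exp(4*sqrt(3)*b/3) - b^3/3 + b^2*k/8 - sqrt(3)*b^2/4 + sqrt(3)*b*k/16 - 3*b/8 + sqrt(2)*b/4


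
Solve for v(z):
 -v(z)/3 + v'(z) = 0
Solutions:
 v(z) = C1*exp(z/3)


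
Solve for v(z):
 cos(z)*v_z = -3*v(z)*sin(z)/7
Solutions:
 v(z) = C1*cos(z)^(3/7)


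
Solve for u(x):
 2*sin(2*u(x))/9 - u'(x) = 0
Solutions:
 -2*x/9 + log(cos(2*u(x)) - 1)/4 - log(cos(2*u(x)) + 1)/4 = C1


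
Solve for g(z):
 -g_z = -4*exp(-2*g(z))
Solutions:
 g(z) = log(-sqrt(C1 + 8*z))
 g(z) = log(C1 + 8*z)/2


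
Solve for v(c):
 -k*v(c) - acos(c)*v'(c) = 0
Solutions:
 v(c) = C1*exp(-k*Integral(1/acos(c), c))


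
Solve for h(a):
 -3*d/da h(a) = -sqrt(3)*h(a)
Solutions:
 h(a) = C1*exp(sqrt(3)*a/3)


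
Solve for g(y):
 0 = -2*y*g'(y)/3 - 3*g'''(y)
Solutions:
 g(y) = C1 + Integral(C2*airyai(-6^(1/3)*y/3) + C3*airybi(-6^(1/3)*y/3), y)


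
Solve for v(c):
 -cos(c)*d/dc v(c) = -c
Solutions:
 v(c) = C1 + Integral(c/cos(c), c)


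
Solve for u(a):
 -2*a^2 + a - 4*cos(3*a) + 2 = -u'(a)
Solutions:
 u(a) = C1 + 2*a^3/3 - a^2/2 - 2*a + 4*sin(3*a)/3


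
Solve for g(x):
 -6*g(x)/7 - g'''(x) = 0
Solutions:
 g(x) = C3*exp(-6^(1/3)*7^(2/3)*x/7) + (C1*sin(2^(1/3)*3^(5/6)*7^(2/3)*x/14) + C2*cos(2^(1/3)*3^(5/6)*7^(2/3)*x/14))*exp(6^(1/3)*7^(2/3)*x/14)


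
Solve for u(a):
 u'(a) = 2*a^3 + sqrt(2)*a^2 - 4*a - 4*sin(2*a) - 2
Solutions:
 u(a) = C1 + a^4/2 + sqrt(2)*a^3/3 - 2*a^2 - 2*a + 2*cos(2*a)


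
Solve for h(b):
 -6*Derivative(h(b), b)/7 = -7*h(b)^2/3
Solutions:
 h(b) = -18/(C1 + 49*b)


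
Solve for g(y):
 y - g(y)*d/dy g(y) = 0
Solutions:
 g(y) = -sqrt(C1 + y^2)
 g(y) = sqrt(C1 + y^2)


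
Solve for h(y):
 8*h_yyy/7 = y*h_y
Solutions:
 h(y) = C1 + Integral(C2*airyai(7^(1/3)*y/2) + C3*airybi(7^(1/3)*y/2), y)


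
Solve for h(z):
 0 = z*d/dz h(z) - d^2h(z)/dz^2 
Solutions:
 h(z) = C1 + C2*erfi(sqrt(2)*z/2)


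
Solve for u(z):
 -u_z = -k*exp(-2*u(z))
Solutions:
 u(z) = log(-sqrt(C1 + 2*k*z))
 u(z) = log(C1 + 2*k*z)/2


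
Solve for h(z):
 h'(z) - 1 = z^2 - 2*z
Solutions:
 h(z) = C1 + z^3/3 - z^2 + z


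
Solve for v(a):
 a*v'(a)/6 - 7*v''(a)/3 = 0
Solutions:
 v(a) = C1 + C2*erfi(sqrt(7)*a/14)


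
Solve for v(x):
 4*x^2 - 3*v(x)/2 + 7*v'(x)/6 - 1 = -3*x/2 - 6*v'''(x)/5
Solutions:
 v(x) = C1*exp(15^(1/3)*x*(-(243 + sqrt(64194))^(1/3) + 7*15^(1/3)/(243 + sqrt(64194))^(1/3))/36)*sin(3^(1/6)*5^(1/3)*x*(21*5^(1/3)/(243 + sqrt(64194))^(1/3) + 3^(2/3)*(243 + sqrt(64194))^(1/3))/36) + C2*exp(15^(1/3)*x*(-(243 + sqrt(64194))^(1/3) + 7*15^(1/3)/(243 + sqrt(64194))^(1/3))/36)*cos(3^(1/6)*5^(1/3)*x*(21*5^(1/3)/(243 + sqrt(64194))^(1/3) + 3^(2/3)*(243 + sqrt(64194))^(1/3))/36) + C3*exp(-15^(1/3)*x*(-(243 + sqrt(64194))^(1/3) + 7*15^(1/3)/(243 + sqrt(64194))^(1/3))/18) + 8*x^2/3 + 139*x/27 + 811/243


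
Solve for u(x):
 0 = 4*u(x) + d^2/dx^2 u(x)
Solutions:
 u(x) = C1*sin(2*x) + C2*cos(2*x)


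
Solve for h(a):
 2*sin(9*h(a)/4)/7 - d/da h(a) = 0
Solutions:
 -2*a/7 + 2*log(cos(9*h(a)/4) - 1)/9 - 2*log(cos(9*h(a)/4) + 1)/9 = C1


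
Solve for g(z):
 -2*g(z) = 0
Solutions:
 g(z) = 0


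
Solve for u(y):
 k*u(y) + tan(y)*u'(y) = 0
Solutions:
 u(y) = C1*exp(-k*log(sin(y)))


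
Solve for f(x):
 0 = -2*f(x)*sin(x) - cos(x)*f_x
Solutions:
 f(x) = C1*cos(x)^2


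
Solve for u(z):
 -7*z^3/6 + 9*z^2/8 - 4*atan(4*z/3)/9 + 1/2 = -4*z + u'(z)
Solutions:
 u(z) = C1 - 7*z^4/24 + 3*z^3/8 + 2*z^2 - 4*z*atan(4*z/3)/9 + z/2 + log(16*z^2 + 9)/6


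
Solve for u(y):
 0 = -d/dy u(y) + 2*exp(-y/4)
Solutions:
 u(y) = C1 - 8*exp(-y/4)


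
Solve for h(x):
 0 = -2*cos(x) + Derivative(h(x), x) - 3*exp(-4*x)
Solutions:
 h(x) = C1 + 2*sin(x) - 3*exp(-4*x)/4


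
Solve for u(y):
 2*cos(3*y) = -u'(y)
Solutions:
 u(y) = C1 - 2*sin(3*y)/3


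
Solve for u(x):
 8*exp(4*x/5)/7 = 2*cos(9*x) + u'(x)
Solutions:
 u(x) = C1 + 10*exp(4*x/5)/7 - 2*sin(9*x)/9


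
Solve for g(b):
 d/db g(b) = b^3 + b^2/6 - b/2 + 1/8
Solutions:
 g(b) = C1 + b^4/4 + b^3/18 - b^2/4 + b/8


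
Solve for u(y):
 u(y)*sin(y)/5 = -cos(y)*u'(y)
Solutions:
 u(y) = C1*cos(y)^(1/5)


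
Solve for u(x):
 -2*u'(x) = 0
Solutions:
 u(x) = C1


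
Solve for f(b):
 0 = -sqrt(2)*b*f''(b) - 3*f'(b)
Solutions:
 f(b) = C1 + C2*b^(1 - 3*sqrt(2)/2)


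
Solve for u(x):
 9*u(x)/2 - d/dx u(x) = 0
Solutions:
 u(x) = C1*exp(9*x/2)


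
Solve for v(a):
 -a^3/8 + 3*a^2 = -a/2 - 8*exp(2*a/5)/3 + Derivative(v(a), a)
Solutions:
 v(a) = C1 - a^4/32 + a^3 + a^2/4 + 20*exp(2*a/5)/3


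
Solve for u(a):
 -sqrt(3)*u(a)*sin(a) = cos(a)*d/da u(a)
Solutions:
 u(a) = C1*cos(a)^(sqrt(3))
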